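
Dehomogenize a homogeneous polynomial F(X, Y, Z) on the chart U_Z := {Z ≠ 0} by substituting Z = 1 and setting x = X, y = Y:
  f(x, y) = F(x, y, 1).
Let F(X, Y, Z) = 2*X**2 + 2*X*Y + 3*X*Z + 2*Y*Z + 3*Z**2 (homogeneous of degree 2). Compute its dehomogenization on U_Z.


f(x, y) = 2*x**2 + 2*x*y + 3*x + 2*y + 3

On U_Z we set Z = 1. Each monomial c·X^i·Y^j·Z^k in F becomes c·x^i·y^j·1^k = c·x^i·y^j.
Substituting Z = 1: F(X, Y, 1) = 2*x**2 + 2*x*y + 3*x + 2*y + 3.
Note: deg(f) ≤ deg(F) = 2; strict inequality happens when F is divisible by Z (lost terms).


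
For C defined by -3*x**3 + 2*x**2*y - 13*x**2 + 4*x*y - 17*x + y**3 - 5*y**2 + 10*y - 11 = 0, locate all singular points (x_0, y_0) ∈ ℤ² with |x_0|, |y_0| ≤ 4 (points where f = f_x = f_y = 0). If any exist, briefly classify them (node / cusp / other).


Singular points: {(-1, 2)}; classification: cusp.

Compute partial derivatives:
  f_x = -9*x**2 + 4*x*y - 26*x + 4*y - 17.
  f_y = 2*x**2 + 4*x + 3*y**2 - 10*y + 10.
Scan x_0 ∈ {−4, ..., 4}. For each x_0, f_y(x_0, y) is a polynomial in y; find its integer roots y ∈ {−4, ..., 4}, then test f_x and f at those candidates.
  x = -4: f_y(-4, y) = 3*y**2 - 10*y + 26; no integer root y with |y| ≤ 4.
  x = -3: f_y(-3, y) = 3*y**2 - 10*y + 16; no integer root y with |y| ≤ 4.
  x = -2: f_y(-2, y) = 3*y**2 - 10*y + 10; no integer root y with |y| ≤ 4.
  x = -1: f_y(-1, y) = 3*y**2 - 10*y + 8; vanishes at y ∈ {2}. (-1, 2): f_x = 0, f = 0 — SINGULAR.
  x = 0: f_y(0, y) = 3*y**2 - 10*y + 10; no integer root y with |y| ≤ 4.
  x = 1: f_y(1, y) = 3*y**2 - 10*y + 16; no integer root y with |y| ≤ 4.
  x = 2: f_y(2, y) = 3*y**2 - 10*y + 26; no integer root y with |y| ≤ 4.
  x = 3: f_y(3, y) = 3*y**2 - 10*y + 40; no integer root y with |y| ≤ 4.
  x = 4: f_y(4, y) = 3*y**2 - 10*y + 58; no integer root y with |y| ≤ 4.
Only singular point on the grid: (-1, 2).
Classify: substitute x = -1 + u, y = 2 + v and expand: f = -3*u**3 + 2*u**2*v + v**3 + v**2.
No constant or linear terms (consistent with a singular point). Quadratic part: v**2. Cubic part: -3*u**3 + 2*u**2*v + v**3.
The quadratic part v**2 is a perfect square, so there is a single (double) tangent line v = 0, i.e. y = 2. Restricting the cubic part to that line (v = 0) leaves -3*u**3 ≠ 0, so f is not divisible by v and the branch is v² ≈ 3*u**3 to lowest order — this is a cusp.
Classification: cusp.


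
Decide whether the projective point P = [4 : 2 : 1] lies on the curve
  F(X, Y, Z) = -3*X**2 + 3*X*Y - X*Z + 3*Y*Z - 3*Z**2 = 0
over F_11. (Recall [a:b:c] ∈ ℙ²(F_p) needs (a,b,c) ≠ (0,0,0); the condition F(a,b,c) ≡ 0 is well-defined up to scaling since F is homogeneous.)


F(4,2,1) ≡ 8 (mod 11); P is NOT on the curve.

Evaluate F(4, 2, 1) term-by-term (mod 11).
  -3*X**2 ↦ -3·16·1·1 = -48
  3*X*Y ↦ 3·4·2·1 = 24
  -X*Z ↦ -1·4·1·1 = -4
  3*Y*Z ↦ 3·1·2·1 = 6
  -3*Z**2 ↦ -3·1·1·1 = -3
Sum: F(4, 2, 1) = (-48) + (24) + (-4) + (6) + (-3) = -25.
Reducing mod 11: -25 ≡ 8 (mod 11).
Since F(a, b, c) ≡ 8 ≠ 0 (mod 11), P does NOT lie on the curve.


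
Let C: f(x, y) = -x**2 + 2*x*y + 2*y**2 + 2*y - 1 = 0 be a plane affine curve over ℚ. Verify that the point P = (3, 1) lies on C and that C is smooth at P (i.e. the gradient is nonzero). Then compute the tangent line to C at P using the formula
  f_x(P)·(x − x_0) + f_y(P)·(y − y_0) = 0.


Tangent line at P: -4*x + 12*y = 0.

Step 1: f(3, 1) = 0, so P lies on C.
Step 2: partial derivatives
  f_x(x, y) = -2*x + 2*y, f_y(x, y) = 2*x + 4*y + 2.
  f_x(P) = -4, f_y(P) = 12 (gradient nonzero, so P is smooth).
Step 3: tangent line at P: -4·(x − 3) + 12·(y − 1) = 0.
Expanding: -4*x + 12*y = 0.


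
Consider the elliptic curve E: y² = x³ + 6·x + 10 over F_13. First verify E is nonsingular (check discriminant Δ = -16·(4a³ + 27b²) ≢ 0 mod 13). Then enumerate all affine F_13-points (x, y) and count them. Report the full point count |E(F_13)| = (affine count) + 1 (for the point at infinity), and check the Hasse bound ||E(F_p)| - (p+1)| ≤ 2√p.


Affine points = {(0, 6), (0, 7), (1, 2), (1, 11), (2, 2), (2, 11), (3, 4), (3, 9), (5, 3), (5, 10), (9, 0), (10, 2), (10, 11), (11, 4), (11, 9), (12, 4), (12, 9)}; affine count = 17; |E(F_13)| = 18.

Discriminant check: Δ ∝ 4a³ + 27b² = 4·6³ + 27·10² = 4·216 + 27·100 ≡ 2 (mod 13). Nonzero ⇒ E is nonsingular.
For each x ∈ F_13, compute rhs = x³ + 6·x + 10 mod 13, then count y ∈ F_13 with y² ≡ rhs.
  x = 0: rhs = 10, matching y values: 6, 7 (2 points).
  x = 1: rhs = 4, matching y values: 2, 11 (2 points).
  x = 2: rhs = 4, matching y values: 2, 11 (2 points).
  x = 3: rhs = 3, matching y values: 4, 9 (2 points).
  x = 4: rhs = 7, matching y values: none (0 points).
  x = 5: rhs = 9, matching y values: 3, 10 (2 points).
  x = 6: rhs = 2, matching y values: none (0 points).
  x = 7: rhs = 5, matching y values: none (0 points).
  x = 8: rhs = 11, matching y values: none (0 points).
  x = 9: rhs = 0, matching y values: 0 (1 points).
  x = 10: rhs = 4, matching y values: 2, 11 (2 points).
  x = 11: rhs = 3, matching y values: 4, 9 (2 points).
  x = 12: rhs = 3, matching y values: 4, 9 (2 points).
Total affine count: 17.
Full point count |E(F_13)| = 17 + 1 = 18.
Hasse bound: |18 − (13+1)| = |4| = 4 ≤ 2√13 ≈ 7.2111 ✓.


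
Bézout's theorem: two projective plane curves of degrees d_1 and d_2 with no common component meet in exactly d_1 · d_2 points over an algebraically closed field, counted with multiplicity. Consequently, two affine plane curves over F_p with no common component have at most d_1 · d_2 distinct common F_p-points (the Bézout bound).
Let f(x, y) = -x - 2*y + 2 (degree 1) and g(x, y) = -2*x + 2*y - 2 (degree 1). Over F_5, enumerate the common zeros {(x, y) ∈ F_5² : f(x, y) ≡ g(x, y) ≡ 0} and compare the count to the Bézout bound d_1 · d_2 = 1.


Common zeros: {(0, 1)}; count = 1; Bézout bound = 1.

deg(f) = 1, deg(g) = 1, so Bézout bound = 1.
Scan x ∈ F_5. For each x, list the y ∈ F_5 with f(x, y) ≡ 0 and those with g(x, y) ≡ 0 (mod 5); the common zeros in that column are the intersection.
  x = 0: f ≡ 0 at y ∈ {1}; g ≡ 0 at y ∈ {1}; common: {1}.
  x = 1: f ≡ 0 at y ∈ {3}; g ≡ 0 at y ∈ {2}; common: ∅.
  x = 2: f ≡ 0 at y ∈ {0}; g ≡ 0 at y ∈ {3}; common: ∅.
  x = 3: f ≡ 0 at y ∈ {2}; g ≡ 0 at y ∈ {4}; common: ∅.
  x = 4: f ≡ 0 at y ∈ {4}; g ≡ 0 at y ∈ {0}; common: ∅.
Collecting: common zeros = {(0, 1)}, so the count is 1.
Comparison with the Bézout bound: 1 ≤ 1 = deg(f)·deg(g), as expected for curves with no common component (the bound is attained).


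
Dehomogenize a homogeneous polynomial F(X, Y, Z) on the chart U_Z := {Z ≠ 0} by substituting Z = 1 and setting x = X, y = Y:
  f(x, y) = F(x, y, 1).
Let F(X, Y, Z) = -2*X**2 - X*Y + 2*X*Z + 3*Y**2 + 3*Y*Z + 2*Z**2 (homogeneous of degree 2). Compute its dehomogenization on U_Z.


f(x, y) = -2*x**2 - x*y + 2*x + 3*y**2 + 3*y + 2

On U_Z we set Z = 1. Each monomial c·X^i·Y^j·Z^k in F becomes c·x^i·y^j·1^k = c·x^i·y^j.
Substituting Z = 1: F(X, Y, 1) = -2*x**2 - x*y + 2*x + 3*y**2 + 3*y + 2.
Note: deg(f) ≤ deg(F) = 2; strict inequality happens when F is divisible by Z (lost terms).


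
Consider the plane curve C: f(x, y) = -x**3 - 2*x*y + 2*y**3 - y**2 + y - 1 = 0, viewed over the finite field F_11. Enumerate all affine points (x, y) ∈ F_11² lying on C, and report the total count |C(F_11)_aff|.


Affine F_11-points: {(2, 1), (5, 2), (6, 10), (8, 5), (10, 0)}; count = 5.

For each of the 121 pairs (x, y) ∈ F_11², evaluate f(x, y) mod 11. Record the zeros.
  x = 0: [0↦10, 1↦1, 2↦2, 3↦3, 4↦5, 5↦9, 6↦5, 7↦5, 8↦10, 9↦10, 10↦6]  zeros at y ∈ ∅
  x = 1: [0↦9, 1↦9, 2↦8, 3↦7, 4↦7, 5↦9, 6↦3, 7↦1, 8↦4, 9↦2, 10↦7]  zeros at y ∈ ∅
  x = 2: [0↦2, 1↦0, 2↦8, 3↦5, 4↦3, 5↦3, 6↦6, 7↦2, 8↦3, 9↦10, 10↦2]  zeros at y ∈ {1}
  x = 3: [0↦5, 1↦1, 2↦7, 3↦2, 4↦9, 5↦7, 6↦8, 7↦2, 8↦1, 9↦6, 10↦7]  zeros at y ∈ ∅
  x = 4: [0↦1, 1↦6, 2↦10, 3↦3, 4↦8, 5↦4, 6↦3, 7↦6, 8↦3, 9↦6, 10↦5]  zeros at y ∈ ∅
  x = 5: [0↦6, 1↦9, 2↦0, 3↦2, 4↦5, 5↦10, 6↦7, 7↦8, 8↦3, 9↦4, 10↦1]  zeros at y ∈ {2}
  x = 6: [0↦3, 1↦4, 2↦4, 3↦4, 4↦5, 5↦8, 6↦3, 7↦2, 8↦6, 9↦5, 10↦0]  zeros at y ∈ {10}
  x = 7: [0↦8, 1↦7, 2↦5, 3↦3, 4↦2, 5↦3, 6↦7, 7↦4, 8↦6, 9↦3, 10↦7]  zeros at y ∈ ∅
  x = 8: [0↦4, 1↦1, 2↦8, 3↦4, 4↦1, 5↦0, 6↦2, 7↦8, 8↦8, 9↦3, 10↦5]  zeros at y ∈ {5}
  x = 9: [0↦7, 1↦2, 2↦7, 3↦1, 4↦7, 5↦4, 6↦4, 7↦8, 8↦6, 9↦10, 10↦10]  zeros at y ∈ ∅
  x = 10: [0↦0, 1↦4, 2↦7, 3↦10, 4↦3, 5↦9, 6↦7, 7↦9, 8↦5, 9↦7, 10↦5]  zeros at y ∈ {0}
Collecting zeros: affine points = {(2, 1), (5, 2), (6, 10), (8, 5), (10, 0)}.
Total count |C(F_11)_aff| = 5.


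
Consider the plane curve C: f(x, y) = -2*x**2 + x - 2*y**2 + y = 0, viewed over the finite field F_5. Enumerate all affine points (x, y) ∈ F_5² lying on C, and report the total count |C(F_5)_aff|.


Affine F_5-points: {(0, 0), (0, 3), (3, 0), (3, 3)}; count = 4.

For each of the 25 pairs (x, y) ∈ F_5², evaluate f(x, y) mod 5. Record the zeros.
  x = 0: [0↦0, 1↦4, 2↦4, 3↦0, 4↦2]  zeros at y ∈ {0, 3}
  x = 1: [0↦4, 1↦3, 2↦3, 3↦4, 4↦1]  zeros at y ∈ ∅
  x = 2: [0↦4, 1↦3, 2↦3, 3↦4, 4↦1]  zeros at y ∈ ∅
  x = 3: [0↦0, 1↦4, 2↦4, 3↦0, 4↦2]  zeros at y ∈ {0, 3}
  x = 4: [0↦2, 1↦1, 2↦1, 3↦2, 4↦4]  zeros at y ∈ ∅
Collecting zeros: affine points = {(0, 0), (0, 3), (3, 0), (3, 3)}.
Total count |C(F_5)_aff| = 4.


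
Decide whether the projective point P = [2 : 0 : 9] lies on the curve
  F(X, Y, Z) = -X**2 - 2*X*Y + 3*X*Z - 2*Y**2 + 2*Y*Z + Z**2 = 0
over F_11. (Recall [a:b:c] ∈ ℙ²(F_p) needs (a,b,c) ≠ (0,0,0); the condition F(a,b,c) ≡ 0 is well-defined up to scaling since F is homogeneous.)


F(2,0,9) ≡ 10 (mod 11); P is NOT on the curve.

Evaluate F(2, 0, 9) term-by-term (mod 11).
  -X**2 ↦ -1·4·1·1 = -4
  -2*X*Y ↦ -2·2·0·1 = 0
  3*X*Z ↦ 3·2·1·9 = 54
  -2*Y**2 ↦ -2·1·0·1 = 0
  2*Y*Z ↦ 2·1·0·9 = 0
  Z**2 ↦ 1·1·1·81 = 81
Sum: F(2, 0, 9) = (-4) + (0) + (54) + (0) + (0) + (81) = 131.
Reducing mod 11: 131 ≡ 10 (mod 11).
Since F(a, b, c) ≡ 10 ≠ 0 (mod 11), P does NOT lie on the curve.


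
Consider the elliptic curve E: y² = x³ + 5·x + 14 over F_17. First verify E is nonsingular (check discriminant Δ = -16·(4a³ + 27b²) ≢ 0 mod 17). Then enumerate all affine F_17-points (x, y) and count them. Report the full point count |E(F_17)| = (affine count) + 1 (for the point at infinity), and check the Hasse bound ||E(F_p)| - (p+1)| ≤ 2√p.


Affine points = {(2, 7), (2, 10), (4, 8), (4, 9), (7, 1), (7, 16), (12, 0), (13, 7), (13, 10), (15, 8), (15, 9), (16, 5), (16, 12)}; affine count = 13; |E(F_17)| = 14.

Discriminant check: Δ ∝ 4a³ + 27b² = 4·5³ + 27·14² = 4·125 + 27·196 ≡ 12 (mod 17). Nonzero ⇒ E is nonsingular.
For each x ∈ F_17, compute rhs = x³ + 5·x + 14 mod 17, then count y ∈ F_17 with y² ≡ rhs.
  x = 0: rhs = 14, matching y values: none (0 points).
  x = 1: rhs = 3, matching y values: none (0 points).
  x = 2: rhs = 15, matching y values: 7, 10 (2 points).
  x = 3: rhs = 5, matching y values: none (0 points).
  x = 4: rhs = 13, matching y values: 8, 9 (2 points).
  x = 5: rhs = 11, matching y values: none (0 points).
  x = 6: rhs = 5, matching y values: none (0 points).
  x = 7: rhs = 1, matching y values: 1, 16 (2 points).
  x = 8: rhs = 5, matching y values: none (0 points).
  x = 9: rhs = 6, matching y values: none (0 points).
  x = 10: rhs = 10, matching y values: none (0 points).
  x = 11: rhs = 6, matching y values: none (0 points).
  x = 12: rhs = 0, matching y values: 0 (1 points).
  x = 13: rhs = 15, matching y values: 7, 10 (2 points).
  x = 14: rhs = 6, matching y values: none (0 points).
  x = 15: rhs = 13, matching y values: 8, 9 (2 points).
  x = 16: rhs = 8, matching y values: 5, 12 (2 points).
Total affine count: 13.
Full point count |E(F_17)| = 13 + 1 = 14.
Hasse bound: |14 − (17+1)| = |-4| = 4 ≤ 2√17 ≈ 8.2462 ✓.


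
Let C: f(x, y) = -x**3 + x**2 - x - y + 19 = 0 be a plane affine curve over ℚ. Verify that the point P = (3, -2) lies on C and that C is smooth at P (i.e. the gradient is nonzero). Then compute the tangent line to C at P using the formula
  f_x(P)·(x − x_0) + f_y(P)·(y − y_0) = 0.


Tangent line at P: -22*x - y + 64 = 0.

Step 1: f(3, -2) = 0, so P lies on C.
Step 2: partial derivatives
  f_x(x, y) = -3*x**2 + 2*x - 1, f_y(x, y) = -1.
  f_x(P) = -22, f_y(P) = -1 (gradient nonzero, so P is smooth).
Step 3: tangent line at P: -22·(x − 3) + -1·(y − -2) = 0.
Expanding: -22*x - y + 64 = 0.


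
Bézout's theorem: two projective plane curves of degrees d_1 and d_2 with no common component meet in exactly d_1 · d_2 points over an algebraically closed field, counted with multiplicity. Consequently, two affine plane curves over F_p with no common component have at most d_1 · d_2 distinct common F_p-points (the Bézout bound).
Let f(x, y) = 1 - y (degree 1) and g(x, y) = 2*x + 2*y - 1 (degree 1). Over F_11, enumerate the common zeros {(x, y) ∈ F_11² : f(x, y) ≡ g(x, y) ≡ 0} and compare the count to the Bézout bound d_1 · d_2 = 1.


Common zeros: {(5, 1)}; count = 1; Bézout bound = 1.

deg(f) = 1, deg(g) = 1, so Bézout bound = 1.
Scan x ∈ F_11. For each x, list the y ∈ F_11 with f(x, y) ≡ 0 and those with g(x, y) ≡ 0 (mod 11); the common zeros in that column are the intersection.
  x = 0: f ≡ 0 at y ∈ {1}; g ≡ 0 at y ∈ {6}; common: ∅.
  x = 1: f ≡ 0 at y ∈ {1}; g ≡ 0 at y ∈ {5}; common: ∅.
  x = 2: f ≡ 0 at y ∈ {1}; g ≡ 0 at y ∈ {4}; common: ∅.
  x = 3: f ≡ 0 at y ∈ {1}; g ≡ 0 at y ∈ {3}; common: ∅.
  x = 4: f ≡ 0 at y ∈ {1}; g ≡ 0 at y ∈ {2}; common: ∅.
  x = 5: f ≡ 0 at y ∈ {1}; g ≡ 0 at y ∈ {1}; common: {1}.
  x = 6: f ≡ 0 at y ∈ {1}; g ≡ 0 at y ∈ {0}; common: ∅.
  x = 7: f ≡ 0 at y ∈ {1}; g ≡ 0 at y ∈ {10}; common: ∅.
  x = 8: f ≡ 0 at y ∈ {1}; g ≡ 0 at y ∈ {9}; common: ∅.
  x = 9: f ≡ 0 at y ∈ {1}; g ≡ 0 at y ∈ {8}; common: ∅.
  x = 10: f ≡ 0 at y ∈ {1}; g ≡ 0 at y ∈ {7}; common: ∅.
Collecting: common zeros = {(5, 1)}, so the count is 1.
Comparison with the Bézout bound: 1 ≤ 1 = deg(f)·deg(g), as expected for curves with no common component (the bound is attained).


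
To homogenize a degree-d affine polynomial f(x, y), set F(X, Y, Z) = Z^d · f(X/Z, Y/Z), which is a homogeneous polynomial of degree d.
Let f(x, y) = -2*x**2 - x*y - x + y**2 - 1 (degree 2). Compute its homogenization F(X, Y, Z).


F(X, Y, Z) = -2*X**2 - X*Y - X*Z + Y**2 - Z**2

deg(f) = 2.
Substitute x = X/Z, y = Y/Z into f, then multiply by Z^2.
  monomial -2·x^2·y^0 ↦ -2·X^2·Y^0·Z^0.
  monomial -1·x^1·y^1 ↦ -1·X^1·Y^1·Z^0.
  monomial -1·x^1·y^0 ↦ -1·X^1·Y^0·Z^1.
  monomial 1·x^0·y^2 ↦ 1·X^0·Y^2·Z^0.
  monomial -1·x^0·y^0 ↦ -1·X^0·Y^0·Z^2.
Collecting: F(X, Y, Z) = -2*X**2 - X*Y - X*Z + Y**2 - Z**2.


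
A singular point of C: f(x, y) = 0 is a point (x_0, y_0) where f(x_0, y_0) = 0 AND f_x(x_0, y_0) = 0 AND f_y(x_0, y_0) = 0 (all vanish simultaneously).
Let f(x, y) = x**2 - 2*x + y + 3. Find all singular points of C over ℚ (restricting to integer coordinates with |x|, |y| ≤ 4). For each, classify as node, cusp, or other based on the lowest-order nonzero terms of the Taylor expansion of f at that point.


No singular points in the scanned grid; C is smooth there.

Compute partial derivatives:
  f_x = 2*x - 2.
  f_y = 1.
f_y = 1 is a nonzero constant, so f_y never vanishes: no point (x, y) can satisfy f = f_x = f_y = 0. In particular no (x, y) ∈ {−4, ..., 4}² is singular; the curve is smooth.


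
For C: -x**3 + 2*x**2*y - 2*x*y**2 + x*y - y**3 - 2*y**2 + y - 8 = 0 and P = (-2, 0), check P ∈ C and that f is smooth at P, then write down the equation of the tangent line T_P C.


Tangent line at P: -12*x + 7*y - 24 = 0.

Step 1: f(-2, 0) = 0, so P lies on C.
Step 2: partial derivatives
  f_x(x, y) = -3*x**2 + 4*x*y - 2*y**2 + y, f_y(x, y) = 2*x**2 - 4*x*y + x - 3*y**2 - 4*y + 1.
  f_x(P) = -12, f_y(P) = 7 (gradient nonzero, so P is smooth).
Step 3: tangent line at P: -12·(x − -2) + 7·(y − 0) = 0.
Expanding: -12*x + 7*y - 24 = 0.


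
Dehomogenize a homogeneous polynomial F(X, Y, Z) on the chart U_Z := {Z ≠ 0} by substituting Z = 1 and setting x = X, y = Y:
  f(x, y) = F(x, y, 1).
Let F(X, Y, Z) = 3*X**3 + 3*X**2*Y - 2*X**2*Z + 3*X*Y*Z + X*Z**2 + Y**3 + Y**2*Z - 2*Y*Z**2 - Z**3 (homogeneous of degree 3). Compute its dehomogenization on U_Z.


f(x, y) = 3*x**3 + 3*x**2*y - 2*x**2 + 3*x*y + x + y**3 + y**2 - 2*y - 1

On U_Z we set Z = 1. Each monomial c·X^i·Y^j·Z^k in F becomes c·x^i·y^j·1^k = c·x^i·y^j.
Substituting Z = 1: F(X, Y, 1) = 3*x**3 + 3*x**2*y - 2*x**2 + 3*x*y + x + y**3 + y**2 - 2*y - 1.
Note: deg(f) ≤ deg(F) = 3; strict inequality happens when F is divisible by Z (lost terms).


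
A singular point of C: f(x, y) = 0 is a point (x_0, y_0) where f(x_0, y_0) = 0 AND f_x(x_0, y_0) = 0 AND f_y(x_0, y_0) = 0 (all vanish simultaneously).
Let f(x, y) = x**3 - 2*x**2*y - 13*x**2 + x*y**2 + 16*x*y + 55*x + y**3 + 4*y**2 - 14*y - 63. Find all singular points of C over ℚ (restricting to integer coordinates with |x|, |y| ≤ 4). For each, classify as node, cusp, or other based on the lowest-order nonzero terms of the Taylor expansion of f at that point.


Singular points: {(3, -2)}; classification: cusp.

Compute partial derivatives:
  f_x = 3*x**2 - 4*x*y - 26*x + y**2 + 16*y + 55.
  f_y = -2*x**2 + 2*x*y + 16*x + 3*y**2 + 8*y - 14.
Scan x_0 ∈ {−4, ..., 4}. For each x_0, f_y(x_0, y) is a polynomial in y; find its integer roots y ∈ {−4, ..., 4}, then test f_x and f at those candidates.
  x = -4: f_y(-4, y) = 3*y**2 - 110; no integer root y with |y| ≤ 4.
  x = -3: f_y(-3, y) = 3*y**2 + 2*y - 80; no integer root y with |y| ≤ 4.
  x = -2: f_y(-2, y) = 3*y**2 + 4*y - 54; no integer root y with |y| ≤ 4.
  x = -1: f_y(-1, y) = 3*y**2 + 6*y - 32; no integer root y with |y| ≤ 4.
  x = 0: f_y(0, y) = 3*y**2 + 8*y - 14; no integer root y with |y| ≤ 4.
  x = 1: f_y(1, y) = 3*y**2 + 10*y; vanishes at y ∈ {0}. (1, 0): f_x = 32 ≠ 0.
  x = 2: f_y(2, y) = 3*y**2 + 12*y + 10; no integer root y with |y| ≤ 4.
  x = 3: f_y(3, y) = 3*y**2 + 14*y + 16; vanishes at y ∈ {-2}. (3, -2): f_x = 0, f = 0 — SINGULAR.
  x = 4: f_y(4, y) = 3*y**2 + 16*y + 18; no integer root y with |y| ≤ 4.
Only singular point on the grid: (3, -2).
Classify: substitute x = 3 + u, y = -2 + v and expand: f = u**3 - 2*u**2*v + u*v**2 + v**3 + v**2.
No constant or linear terms (consistent with a singular point). Quadratic part: v**2. Cubic part: u**3 - 2*u**2*v + u*v**2 + v**3.
The quadratic part v**2 is a perfect square, so there is a single (double) tangent line v = 0, i.e. y = -2. Restricting the cubic part to that line (v = 0) leaves u**3 ≠ 0, so f is not divisible by v and the branch is v² ≈ -u**3 to lowest order — this is a cusp.
Classification: cusp.


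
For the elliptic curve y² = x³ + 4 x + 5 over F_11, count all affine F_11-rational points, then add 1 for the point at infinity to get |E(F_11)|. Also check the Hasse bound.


Affine points = {(0, 4), (0, 7), (3, 0), (6, 5), (6, 6), (9, 0), (10, 0)}; affine count = 7; |E(F_11)| = 8.

Discriminant check: Δ ∝ 4a³ + 27b² = 4·4³ + 27·5² = 4·64 + 27·25 ≡ 7 (mod 11). Nonzero ⇒ E is nonsingular.
For each x ∈ F_11, compute rhs = x³ + 4·x + 5 mod 11, then count y ∈ F_11 with y² ≡ rhs.
  x = 0: rhs = 5, matching y values: 4, 7 (2 points).
  x = 1: rhs = 10, matching y values: none (0 points).
  x = 2: rhs = 10, matching y values: none (0 points).
  x = 3: rhs = 0, matching y values: 0 (1 points).
  x = 4: rhs = 8, matching y values: none (0 points).
  x = 5: rhs = 7, matching y values: none (0 points).
  x = 6: rhs = 3, matching y values: 5, 6 (2 points).
  x = 7: rhs = 2, matching y values: none (0 points).
  x = 8: rhs = 10, matching y values: none (0 points).
  x = 9: rhs = 0, matching y values: 0 (1 points).
  x = 10: rhs = 0, matching y values: 0 (1 points).
Total affine count: 7.
Full point count |E(F_11)| = 7 + 1 = 8.
Hasse bound: |8 − (11+1)| = |-4| = 4 ≤ 2√11 ≈ 6.6332 ✓.


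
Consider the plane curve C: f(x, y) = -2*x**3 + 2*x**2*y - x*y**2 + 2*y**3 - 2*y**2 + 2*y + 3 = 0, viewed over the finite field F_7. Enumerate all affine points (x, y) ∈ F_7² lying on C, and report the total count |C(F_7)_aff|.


Affine F_7-points: {(1, 5), (2, 2), (2, 3), (2, 4), (3, 4), (5, 6), (6, 4)}; count = 7.

For each of the 49 pairs (x, y) ∈ F_7², evaluate f(x, y) mod 7. Record the zeros.
  x = 0: [0↦3, 1↦5, 2↦1, 3↦3, 4↦2, 5↦3, 6↦4]  zeros at y ∈ ∅
  x = 1: [0↦1, 1↦4, 2↦6, 3↦5, 4↦6, 5↦0, 6↦6]  zeros at y ∈ {5}
  x = 2: [0↦1, 1↦2, 2↦0, 3↦0, 4↦0, 5↦5, 6↦6]  zeros at y ∈ {2, 3, 4}
  x = 3: [0↦5, 1↦1, 2↦6, 3↦4, 4↦0, 5↦6, 6↦6]  zeros at y ∈ {4}
  x = 4: [0↦1, 1↦3, 2↦5, 3↦5, 4↦1, 5↦5, 6↦1]  zeros at y ∈ ∅
  x = 5: [0↦5, 1↦3, 2↦6, 3↦5, 4↦5, 5↦4, 6↦0]  zeros at y ∈ {6}
  x = 6: [0↦5, 1↦3, 2↦4, 3↦6, 4↦0, 5↦5, 6↦5]  zeros at y ∈ {4}
Collecting zeros: affine points = {(1, 5), (2, 2), (2, 3), (2, 4), (3, 4), (5, 6), (6, 4)}.
Total count |C(F_7)_aff| = 7.


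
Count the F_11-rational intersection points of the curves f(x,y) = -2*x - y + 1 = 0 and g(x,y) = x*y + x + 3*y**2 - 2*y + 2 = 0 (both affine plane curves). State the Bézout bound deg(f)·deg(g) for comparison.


Common zeros: {(7, 9), (9, 5)}; count = 2; Bézout bound = 2.

deg(f) = 1, deg(g) = 2, so Bézout bound = 2.
Scan x ∈ F_11. For each x, list the y ∈ F_11 with f(x, y) ≡ 0 and those with g(x, y) ≡ 0 (mod 11); the common zeros in that column are the intersection.
  x = 0: f ≡ 0 at y ∈ {1}; g ≡ 0 at y ∈ ∅; common: ∅.
  x = 1: f ≡ 0 at y ∈ {10}; g ≡ 0 at y ∈ {7, 8}; common: ∅.
  x = 2: f ≡ 0 at y ∈ {8}; g ≡ 0 at y ∈ ∅; common: ∅.
  x = 3: f ≡ 0 at y ∈ {6}; g ≡ 0 at y ∈ ∅; common: ∅.
  x = 4: f ≡ 0 at y ∈ {4}; g ≡ 0 at y ∈ {1, 2}; common: ∅.
  x = 5: f ≡ 0 at y ∈ {2}; g ≡ 0 at y ∈ ∅; common: ∅.
  x = 6: f ≡ 0 at y ∈ {0}; g ≡ 0 at y ∈ ∅; common: ∅.
  x = 7: f ≡ 0 at y ∈ {9}; g ≡ 0 at y ∈ {4, 9}; common: {9}.
  x = 8: f ≡ 0 at y ∈ {7}; g ≡ 0 at y ∈ {3, 6}; common: ∅.
  x = 9: f ≡ 0 at y ∈ {5}; g ≡ 0 at y ∈ {0, 5}; common: {5}.
  x = 10: f ≡ 0 at y ∈ {3}; g ≡ 0 at y ∈ ∅; common: ∅.
Collecting: common zeros = {(7, 9), (9, 5)}, so the count is 2.
Comparison with the Bézout bound: 2 ≤ 2 = deg(f)·deg(g), as expected for curves with no common component (the bound is attained).


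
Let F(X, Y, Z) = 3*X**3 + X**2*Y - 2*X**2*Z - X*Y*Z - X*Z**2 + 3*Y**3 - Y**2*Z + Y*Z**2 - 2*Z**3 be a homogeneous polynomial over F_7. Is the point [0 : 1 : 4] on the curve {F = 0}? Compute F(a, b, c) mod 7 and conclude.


F(0,1,4) ≡ 6 (mod 7); P is NOT on the curve.

Evaluate F(0, 1, 4) term-by-term (mod 7).
  3*X**3 ↦ 3·0·1·1 = 0
  X**2*Y ↦ 1·0·1·1 = 0
  -2*X**2*Z ↦ -2·0·1·4 = 0
  -X*Y*Z ↦ -1·0·1·4 = 0
  -X*Z**2 ↦ -1·0·1·16 = 0
  3*Y**3 ↦ 3·1·1·1 = 3
  -Y**2*Z ↦ -1·1·1·4 = -4
  Y*Z**2 ↦ 1·1·1·16 = 16
  -2*Z**3 ↦ -2·1·1·64 = -128
Sum: F(0, 1, 4) = (0) + (0) + (0) + (0) + (0) + (3) + (-4) + (16) + (-128) = -113.
Reducing mod 7: -113 ≡ 6 (mod 7).
Since F(a, b, c) ≡ 6 ≠ 0 (mod 7), P does NOT lie on the curve.


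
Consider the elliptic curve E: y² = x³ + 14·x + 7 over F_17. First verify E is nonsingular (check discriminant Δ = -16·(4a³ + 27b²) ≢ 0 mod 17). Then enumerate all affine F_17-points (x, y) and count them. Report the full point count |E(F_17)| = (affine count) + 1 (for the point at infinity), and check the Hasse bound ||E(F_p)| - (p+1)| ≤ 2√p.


Affine points = {(2, 3), (2, 14), (3, 5), (3, 12), (4, 5), (4, 12), (5, 7), (5, 10), (6, 1), (6, 16), (8, 6), (8, 11), (10, 5), (10, 12), (11, 8), (11, 9), (12, 4), (12, 13), (16, 3), (16, 14)}; affine count = 20; |E(F_17)| = 21.

Discriminant check: Δ ∝ 4a³ + 27b² = 4·14³ + 27·7² = 4·2744 + 27·49 ≡ 8 (mod 17). Nonzero ⇒ E is nonsingular.
For each x ∈ F_17, compute rhs = x³ + 14·x + 7 mod 17, then count y ∈ F_17 with y² ≡ rhs.
  x = 0: rhs = 7, matching y values: none (0 points).
  x = 1: rhs = 5, matching y values: none (0 points).
  x = 2: rhs = 9, matching y values: 3, 14 (2 points).
  x = 3: rhs = 8, matching y values: 5, 12 (2 points).
  x = 4: rhs = 8, matching y values: 5, 12 (2 points).
  x = 5: rhs = 15, matching y values: 7, 10 (2 points).
  x = 6: rhs = 1, matching y values: 1, 16 (2 points).
  x = 7: rhs = 6, matching y values: none (0 points).
  x = 8: rhs = 2, matching y values: 6, 11 (2 points).
  x = 9: rhs = 12, matching y values: none (0 points).
  x = 10: rhs = 8, matching y values: 5, 12 (2 points).
  x = 11: rhs = 13, matching y values: 8, 9 (2 points).
  x = 12: rhs = 16, matching y values: 4, 13 (2 points).
  x = 13: rhs = 6, matching y values: none (0 points).
  x = 14: rhs = 6, matching y values: none (0 points).
  x = 15: rhs = 5, matching y values: none (0 points).
  x = 16: rhs = 9, matching y values: 3, 14 (2 points).
Total affine count: 20.
Full point count |E(F_17)| = 20 + 1 = 21.
Hasse bound: |21 − (17+1)| = |3| = 3 ≤ 2√17 ≈ 8.2462 ✓.


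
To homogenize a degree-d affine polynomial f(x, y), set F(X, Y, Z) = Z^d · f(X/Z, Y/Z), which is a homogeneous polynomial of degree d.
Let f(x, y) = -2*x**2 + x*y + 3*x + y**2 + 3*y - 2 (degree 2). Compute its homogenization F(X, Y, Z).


F(X, Y, Z) = -2*X**2 + X*Y + 3*X*Z + Y**2 + 3*Y*Z - 2*Z**2

deg(f) = 2.
Substitute x = X/Z, y = Y/Z into f, then multiply by Z^2.
  monomial -2·x^2·y^0 ↦ -2·X^2·Y^0·Z^0.
  monomial 1·x^1·y^1 ↦ 1·X^1·Y^1·Z^0.
  monomial 3·x^1·y^0 ↦ 3·X^1·Y^0·Z^1.
  monomial 1·x^0·y^2 ↦ 1·X^0·Y^2·Z^0.
  monomial 3·x^0·y^1 ↦ 3·X^0·Y^1·Z^1.
  monomial -2·x^0·y^0 ↦ -2·X^0·Y^0·Z^2.
Collecting: F(X, Y, Z) = -2*X**2 + X*Y + 3*X*Z + Y**2 + 3*Y*Z - 2*Z**2.


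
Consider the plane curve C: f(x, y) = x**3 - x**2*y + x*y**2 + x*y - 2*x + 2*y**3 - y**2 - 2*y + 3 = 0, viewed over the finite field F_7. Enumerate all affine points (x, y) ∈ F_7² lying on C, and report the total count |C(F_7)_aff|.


Affine F_7-points: {(0, 3), (1, 2), (2, 0), (4, 3), (6, 1), (6, 3), (6, 4)}; count = 7.

For each of the 49 pairs (x, y) ∈ F_7², evaluate f(x, y) mod 7. Record the zeros.
  x = 0: [0↦3, 1↦2, 2↦4, 3↦0, 4↦2, 5↦1, 6↦2]  zeros at y ∈ {3}
  x = 1: [0↦2, 1↦2, 2↦0, 3↦1, 4↦3, 5↦4, 6↦2]  zeros at y ∈ {2}
  x = 2: [0↦0, 1↦6, 2↦5, 3↦2, 4↦2, 5↦3, 6↦3]  zeros at y ∈ {0}
  x = 3: [0↦3, 1↦6, 2↦4, 3↦2, 4↦5, 5↦4, 6↦4]  zeros at y ∈ ∅
  x = 4: [0↦3, 1↦1, 2↦3, 3↦0, 4↦4, 5↦6, 6↦4]  zeros at y ∈ {3}
  x = 5: [0↦6, 1↦4, 2↦1, 3↦2, 4↦5, 5↦1, 6↦2]  zeros at y ∈ ∅
  x = 6: [0↦4, 1↦0, 2↦4, 3↦0, 4↦0, 5↦2, 6↦4]  zeros at y ∈ {1, 3, 4}
Collecting zeros: affine points = {(0, 3), (1, 2), (2, 0), (4, 3), (6, 1), (6, 3), (6, 4)}.
Total count |C(F_7)_aff| = 7.


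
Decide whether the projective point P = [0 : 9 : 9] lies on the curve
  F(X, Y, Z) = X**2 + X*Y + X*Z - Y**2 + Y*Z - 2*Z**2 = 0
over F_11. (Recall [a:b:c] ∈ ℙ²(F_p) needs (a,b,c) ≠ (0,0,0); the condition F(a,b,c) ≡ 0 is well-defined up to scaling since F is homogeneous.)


F(0,9,9) ≡ 3 (mod 11); P is NOT on the curve.

Evaluate F(0, 9, 9) term-by-term (mod 11).
  X**2 ↦ 1·0·1·1 = 0
  X*Y ↦ 1·0·9·1 = 0
  X*Z ↦ 1·0·1·9 = 0
  -Y**2 ↦ -1·1·81·1 = -81
  Y*Z ↦ 1·1·9·9 = 81
  -2*Z**2 ↦ -2·1·1·81 = -162
Sum: F(0, 9, 9) = (0) + (0) + (0) + (-81) + (81) + (-162) = -162.
Reducing mod 11: -162 ≡ 3 (mod 11).
Since F(a, b, c) ≡ 3 ≠ 0 (mod 11), P does NOT lie on the curve.


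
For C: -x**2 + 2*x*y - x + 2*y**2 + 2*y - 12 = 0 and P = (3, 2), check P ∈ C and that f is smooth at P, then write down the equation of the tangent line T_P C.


Tangent line at P: -3*x + 16*y - 23 = 0.

Step 1: f(3, 2) = 0, so P lies on C.
Step 2: partial derivatives
  f_x(x, y) = -2*x + 2*y - 1, f_y(x, y) = 2*x + 4*y + 2.
  f_x(P) = -3, f_y(P) = 16 (gradient nonzero, so P is smooth).
Step 3: tangent line at P: -3·(x − 3) + 16·(y − 2) = 0.
Expanding: -3*x + 16*y - 23 = 0.


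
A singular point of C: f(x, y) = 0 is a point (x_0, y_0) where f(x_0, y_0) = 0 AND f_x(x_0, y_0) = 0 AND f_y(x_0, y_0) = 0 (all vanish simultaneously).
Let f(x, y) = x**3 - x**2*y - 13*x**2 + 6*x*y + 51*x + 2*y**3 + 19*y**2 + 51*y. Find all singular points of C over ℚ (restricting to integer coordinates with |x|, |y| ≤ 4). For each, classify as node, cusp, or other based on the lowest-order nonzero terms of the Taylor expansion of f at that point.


Singular points: {(3, -3)}; classification: node.

Compute partial derivatives:
  f_x = 3*x**2 - 2*x*y - 26*x + 6*y + 51.
  f_y = -x**2 + 6*x + 6*y**2 + 38*y + 51.
Scan x_0 ∈ {−4, ..., 4}. For each x_0, f_y(x_0, y) is a polynomial in y; find its integer roots y ∈ {−4, ..., 4}, then test f_x and f at those candidates.
  x = -4: f_y(-4, y) = 6*y**2 + 38*y + 11; no integer root y with |y| ≤ 4.
  x = -3: f_y(-3, y) = 6*y**2 + 38*y + 24; no integer root y with |y| ≤ 4.
  x = -2: f_y(-2, y) = 6*y**2 + 38*y + 35; no integer root y with |y| ≤ 4.
  x = -1: f_y(-1, y) = 6*y**2 + 38*y + 44; no integer root y with |y| ≤ 4.
  x = 0: f_y(0, y) = 6*y**2 + 38*y + 51; no integer root y with |y| ≤ 4.
  x = 1: f_y(1, y) = 6*y**2 + 38*y + 56; vanishes at y ∈ {-4}. (1, -4): f_x = 12 ≠ 0.
  x = 2: f_y(2, y) = 6*y**2 + 38*y + 59; no integer root y with |y| ≤ 4.
  x = 3: f_y(3, y) = 6*y**2 + 38*y + 60; vanishes at y ∈ {-3}. (3, -3): f_x = 0, f = 0 — SINGULAR.
  x = 4: f_y(4, y) = 6*y**2 + 38*y + 59; no integer root y with |y| ≤ 4.
Only singular point on the grid: (3, -3).
Classify: substitute x = 3 + u, y = -3 + v and expand: f = u**3 - u**2*v - u**2 + 2*v**3 + v**2.
No constant or linear terms (consistent with a singular point). Quadratic part: -u**2 + v**2. Cubic part: u**3 - u**2*v + 2*v**3.
The quadratic part v**2 - u**2 = (v − u)(v + u) splits into two distinct linear factors, so there are two distinct tangent lines y − -3 = ±(x − 3) — this is a node (ordinary double point).
Classification: node.


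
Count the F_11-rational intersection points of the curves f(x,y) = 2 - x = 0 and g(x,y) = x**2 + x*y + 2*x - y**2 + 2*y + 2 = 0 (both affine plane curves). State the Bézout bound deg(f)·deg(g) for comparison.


Common zeros: {(2, 7), (2, 8)}; count = 2; Bézout bound = 2.

deg(f) = 1, deg(g) = 2, so Bézout bound = 2.
Scan x ∈ F_11. For each x, list the y ∈ F_11 with f(x, y) ≡ 0 and those with g(x, y) ≡ 0 (mod 11); the common zeros in that column are the intersection.
  x = 0: f ≡ 0 at y ∈ ∅; g ≡ 0 at y ∈ {6, 7}; common: ∅.
  x = 1: f ≡ 0 at y ∈ ∅; g ≡ 0 at y ∈ ∅; common: ∅.
  x = 2: f ≡ 0 at y ∈ {0, 1, 2, 3, 4, 5, 6, 7, 8, 9, 10}; g ≡ 0 at y ∈ {7, 8}; common: {7, 8}.
  x = 3: f ≡ 0 at y ∈ ∅; g ≡ 0 at y ∈ {6, 10}; common: ∅.
  x = 4: f ≡ 0 at y ∈ ∅; g ≡ 0 at y ∈ ∅; common: ∅.
  x = 5: f ≡ 0 at y ∈ ∅; g ≡ 0 at y ∈ ∅; common: ∅.
  x = 6: f ≡ 0 at y ∈ ∅; g ≡ 0 at y ∈ {4}; common: ∅.
  x = 7: f ≡ 0 at y ∈ ∅; g ≡ 0 at y ∈ {10}; common: ∅.
  x = 8: f ≡ 0 at y ∈ ∅; g ≡ 0 at y ∈ ∅; common: ∅.
  x = 9: f ≡ 0 at y ∈ ∅; g ≡ 0 at y ∈ ∅; common: ∅.
  x = 10: f ≡ 0 at y ∈ ∅; g ≡ 0 at y ∈ {4, 8}; common: ∅.
Collecting: common zeros = {(2, 7), (2, 8)}, so the count is 2.
Comparison with the Bézout bound: 2 ≤ 2 = deg(f)·deg(g), as expected for curves with no common component (the bound is attained).


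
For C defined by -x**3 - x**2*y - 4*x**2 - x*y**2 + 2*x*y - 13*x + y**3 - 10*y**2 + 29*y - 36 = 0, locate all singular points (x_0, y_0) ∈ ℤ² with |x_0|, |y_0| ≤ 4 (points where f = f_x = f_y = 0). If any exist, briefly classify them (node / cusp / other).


Singular points: {(-2, 3)}; classification: node.

Compute partial derivatives:
  f_x = -3*x**2 - 2*x*y - 8*x - y**2 + 2*y - 13.
  f_y = -x**2 - 2*x*y + 2*x + 3*y**2 - 20*y + 29.
Scan x_0 ∈ {−4, ..., 4}. For each x_0, f_y(x_0, y) is a polynomial in y; find its integer roots y ∈ {−4, ..., 4}, then test f_x and f at those candidates.
  x = -4: f_y(-4, y) = 3*y**2 - 12*y + 5; no integer root y with |y| ≤ 4.
  x = -3: f_y(-3, y) = 3*y**2 - 14*y + 14; no integer root y with |y| ≤ 4.
  x = -2: f_y(-2, y) = 3*y**2 - 16*y + 21; vanishes at y ∈ {3}. (-2, 3): f_x = 0, f = 0 — SINGULAR.
  x = -1: f_y(-1, y) = 3*y**2 - 18*y + 26; no integer root y with |y| ≤ 4.
  x = 0: f_y(0, y) = 3*y**2 - 20*y + 29; no integer root y with |y| ≤ 4.
  x = 1: f_y(1, y) = 3*y**2 - 22*y + 30; no integer root y with |y| ≤ 4.
  x = 2: f_y(2, y) = 3*y**2 - 24*y + 29; no integer root y with |y| ≤ 4.
  x = 3: f_y(3, y) = 3*y**2 - 26*y + 26; no integer root y with |y| ≤ 4.
  x = 4: f_y(4, y) = 3*y**2 - 28*y + 21; no integer root y with |y| ≤ 4.
Only singular point on the grid: (-2, 3).
Classify: substitute x = -2 + u, y = 3 + v and expand: f = -u**3 - u**2*v - u**2 - u*v**2 + v**3 + v**2.
No constant or linear terms (consistent with a singular point). Quadratic part: -u**2 + v**2. Cubic part: -u**3 - u**2*v - u*v**2 + v**3.
The quadratic part v**2 - u**2 = (v − u)(v + u) splits into two distinct linear factors, so there are two distinct tangent lines y − 3 = ±(x − -2) — this is a node (ordinary double point).
Classification: node.


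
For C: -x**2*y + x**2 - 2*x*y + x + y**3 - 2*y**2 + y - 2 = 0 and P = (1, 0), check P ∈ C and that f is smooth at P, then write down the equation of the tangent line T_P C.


Tangent line at P: 3*x - 2*y - 3 = 0.

Step 1: f(1, 0) = 0, so P lies on C.
Step 2: partial derivatives
  f_x(x, y) = -2*x*y + 2*x - 2*y + 1, f_y(x, y) = -x**2 - 2*x + 3*y**2 - 4*y + 1.
  f_x(P) = 3, f_y(P) = -2 (gradient nonzero, so P is smooth).
Step 3: tangent line at P: 3·(x − 1) + -2·(y − 0) = 0.
Expanding: 3*x - 2*y - 3 = 0.


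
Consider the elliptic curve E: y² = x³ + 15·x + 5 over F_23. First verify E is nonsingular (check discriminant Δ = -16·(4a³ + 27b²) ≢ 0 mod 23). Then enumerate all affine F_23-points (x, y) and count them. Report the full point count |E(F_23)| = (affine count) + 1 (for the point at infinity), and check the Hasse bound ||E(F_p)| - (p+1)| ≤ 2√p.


Affine points = {(3, 10), (3, 13), (6, 9), (6, 14), (7, 4), (7, 19), (8, 4), (8, 19), (9, 8), (9, 15), (11, 11), (11, 12), (12, 2), (12, 21), (18, 9), (18, 14), (20, 5), (20, 18), (21, 6), (21, 17), (22, 9), (22, 14)}; affine count = 22; |E(F_23)| = 23.

Discriminant check: Δ ∝ 4a³ + 27b² = 4·15³ + 27·5² = 4·3375 + 27·25 ≡ 7 (mod 23). Nonzero ⇒ E is nonsingular.
For each x ∈ F_23, compute rhs = x³ + 15·x + 5 mod 23, then count y ∈ F_23 with y² ≡ rhs.
  x = 0: rhs = 5, matching y values: none (0 points).
  x = 1: rhs = 21, matching y values: none (0 points).
  x = 2: rhs = 20, matching y values: none (0 points).
  x = 3: rhs = 8, matching y values: 10, 13 (2 points).
  x = 4: rhs = 14, matching y values: none (0 points).
  x = 5: rhs = 21, matching y values: none (0 points).
  x = 6: rhs = 12, matching y values: 9, 14 (2 points).
  x = 7: rhs = 16, matching y values: 4, 19 (2 points).
  x = 8: rhs = 16, matching y values: 4, 19 (2 points).
  x = 9: rhs = 18, matching y values: 8, 15 (2 points).
  x = 10: rhs = 5, matching y values: none (0 points).
  x = 11: rhs = 6, matching y values: 11, 12 (2 points).
  x = 12: rhs = 4, matching y values: 2, 21 (2 points).
  x = 13: rhs = 5, matching y values: none (0 points).
  x = 14: rhs = 15, matching y values: none (0 points).
  x = 15: rhs = 17, matching y values: none (0 points).
  x = 16: rhs = 17, matching y values: none (0 points).
  x = 17: rhs = 21, matching y values: none (0 points).
  x = 18: rhs = 12, matching y values: 9, 14 (2 points).
  x = 19: rhs = 19, matching y values: none (0 points).
  x = 20: rhs = 2, matching y values: 5, 18 (2 points).
  x = 21: rhs = 13, matching y values: 6, 17 (2 points).
  x = 22: rhs = 12, matching y values: 9, 14 (2 points).
Total affine count: 22.
Full point count |E(F_23)| = 22 + 1 = 23.
Hasse bound: |23 − (23+1)| = |-1| = 1 ≤ 2√23 ≈ 9.5917 ✓.


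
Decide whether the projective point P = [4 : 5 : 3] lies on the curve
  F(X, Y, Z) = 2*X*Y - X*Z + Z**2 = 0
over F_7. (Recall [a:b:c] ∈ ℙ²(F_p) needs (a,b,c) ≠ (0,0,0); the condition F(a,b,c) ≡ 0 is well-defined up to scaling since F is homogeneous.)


F(4,5,3) ≡ 2 (mod 7); P is NOT on the curve.

Evaluate F(4, 5, 3) term-by-term (mod 7).
  2*X*Y ↦ 2·4·5·1 = 40
  -X*Z ↦ -1·4·1·3 = -12
  Z**2 ↦ 1·1·1·9 = 9
Sum: F(4, 5, 3) = (40) + (-12) + (9) = 37.
Reducing mod 7: 37 ≡ 2 (mod 7).
Since F(a, b, c) ≡ 2 ≠ 0 (mod 7), P does NOT lie on the curve.


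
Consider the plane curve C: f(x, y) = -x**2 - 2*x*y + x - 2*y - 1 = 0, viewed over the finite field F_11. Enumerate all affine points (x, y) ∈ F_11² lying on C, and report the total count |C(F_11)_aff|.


Affine F_11-points: {(0, 5), (1, 8), (2, 5), (3, 6), (4, 2), (5, 1), (6, 8), (7, 9), (8, 6), (9, 9)}; count = 10.

For each of the 121 pairs (x, y) ∈ F_11², evaluate f(x, y) mod 11. Record the zeros.
  x = 0: [0↦10, 1↦8, 2↦6, 3↦4, 4↦2, 5↦0, 6↦9, 7↦7, 8↦5, 9↦3, 10↦1]  zeros at y ∈ {5}
  x = 1: [0↦10, 1↦6, 2↦2, 3↦9, 4↦5, 5↦1, 6↦8, 7↦4, 8↦0, 9↦7, 10↦3]  zeros at y ∈ {8}
  x = 2: [0↦8, 1↦2, 2↦7, 3↦1, 4↦6, 5↦0, 6↦5, 7↦10, 8↦4, 9↦9, 10↦3]  zeros at y ∈ {5}
  x = 3: [0↦4, 1↦7, 2↦10, 3↦2, 4↦5, 5↦8, 6↦0, 7↦3, 8↦6, 9↦9, 10↦1]  zeros at y ∈ {6}
  x = 4: [0↦9, 1↦10, 2↦0, 3↦1, 4↦2, 5↦3, 6↦4, 7↦5, 8↦6, 9↦7, 10↦8]  zeros at y ∈ {2}
  x = 5: [0↦1, 1↦0, 2↦10, 3↦9, 4↦8, 5↦7, 6↦6, 7↦5, 8↦4, 9↦3, 10↦2]  zeros at y ∈ {1}
  x = 6: [0↦2, 1↦10, 2↦7, 3↦4, 4↦1, 5↦9, 6↦6, 7↦3, 8↦0, 9↦8, 10↦5]  zeros at y ∈ {8}
  x = 7: [0↦1, 1↦7, 2↦2, 3↦8, 4↦3, 5↦9, 6↦4, 7↦10, 8↦5, 9↦0, 10↦6]  zeros at y ∈ {9}
  x = 8: [0↦9, 1↦2, 2↦6, 3↦10, 4↦3, 5↦7, 6↦0, 7↦4, 8↦8, 9↦1, 10↦5]  zeros at y ∈ {6}
  x = 9: [0↦4, 1↦6, 2↦8, 3↦10, 4↦1, 5↦3, 6↦5, 7↦7, 8↦9, 9↦0, 10↦2]  zeros at y ∈ {9}
  x = 10: [0↦8, 1↦8, 2↦8, 3↦8, 4↦8, 5↦8, 6↦8, 7↦8, 8↦8, 9↦8, 10↦8]  zeros at y ∈ ∅
Collecting zeros: affine points = {(0, 5), (1, 8), (2, 5), (3, 6), (4, 2), (5, 1), (6, 8), (7, 9), (8, 6), (9, 9)}.
Total count |C(F_11)_aff| = 10.


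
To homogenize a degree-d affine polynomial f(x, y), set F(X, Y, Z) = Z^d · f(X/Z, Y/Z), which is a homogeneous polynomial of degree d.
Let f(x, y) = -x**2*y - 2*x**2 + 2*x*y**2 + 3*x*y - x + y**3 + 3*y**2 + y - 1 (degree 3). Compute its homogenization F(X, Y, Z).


F(X, Y, Z) = -X**2*Y - 2*X**2*Z + 2*X*Y**2 + 3*X*Y*Z - X*Z**2 + Y**3 + 3*Y**2*Z + Y*Z**2 - Z**3

deg(f) = 3.
Substitute x = X/Z, y = Y/Z into f, then multiply by Z^3.
  monomial -1·x^2·y^1 ↦ -1·X^2·Y^1·Z^0.
  monomial -2·x^2·y^0 ↦ -2·X^2·Y^0·Z^1.
  monomial 2·x^1·y^2 ↦ 2·X^1·Y^2·Z^0.
  monomial 3·x^1·y^1 ↦ 3·X^1·Y^1·Z^1.
  monomial -1·x^1·y^0 ↦ -1·X^1·Y^0·Z^2.
  monomial 1·x^0·y^3 ↦ 1·X^0·Y^3·Z^0.
  monomial 3·x^0·y^2 ↦ 3·X^0·Y^2·Z^1.
  monomial 1·x^0·y^1 ↦ 1·X^0·Y^1·Z^2.
  monomial -1·x^0·y^0 ↦ -1·X^0·Y^0·Z^3.
Collecting: F(X, Y, Z) = -X**2*Y - 2*X**2*Z + 2*X*Y**2 + 3*X*Y*Z - X*Z**2 + Y**3 + 3*Y**2*Z + Y*Z**2 - Z**3.


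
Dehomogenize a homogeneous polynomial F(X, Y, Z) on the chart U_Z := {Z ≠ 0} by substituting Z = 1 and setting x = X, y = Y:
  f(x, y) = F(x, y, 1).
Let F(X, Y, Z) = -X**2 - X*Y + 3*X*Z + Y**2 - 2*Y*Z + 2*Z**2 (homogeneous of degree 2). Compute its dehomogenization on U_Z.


f(x, y) = -x**2 - x*y + 3*x + y**2 - 2*y + 2

On U_Z we set Z = 1. Each monomial c·X^i·Y^j·Z^k in F becomes c·x^i·y^j·1^k = c·x^i·y^j.
Substituting Z = 1: F(X, Y, 1) = -x**2 - x*y + 3*x + y**2 - 2*y + 2.
Note: deg(f) ≤ deg(F) = 2; strict inequality happens when F is divisible by Z (lost terms).
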